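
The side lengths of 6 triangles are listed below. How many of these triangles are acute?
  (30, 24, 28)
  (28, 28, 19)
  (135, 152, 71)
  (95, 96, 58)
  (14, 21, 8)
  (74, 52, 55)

5

(30,24,28): 24²+28² = 1360 > 900 = 30² → acute
(28,28,19): 19²+28² = 1145 > 784 = 28² → acute
(135,152,71): 71²+135² = 23266 > 23104 = 152² → acute
(95,96,58): 58²+95² = 12389 > 9216 = 96² → acute
(14,21,8): 8²+14² = 260 < 441 = 21² → obtuse
(74,52,55): 52²+55² = 5729 > 5476 = 74² → acute
5 of the 6 are acute.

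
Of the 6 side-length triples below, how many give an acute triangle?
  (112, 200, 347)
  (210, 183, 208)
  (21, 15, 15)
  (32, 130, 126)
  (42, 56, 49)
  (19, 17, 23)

(112,200,347): 112+200 ≤ 347, not a triangle
(210,183,208): 183²+208² = 76753 > 44100 = 210² → acute
(21,15,15): 15²+15² = 450 > 441 = 21² → acute
(32,130,126): 32²+126² = 16900 = 130² → right
(42,56,49): 42²+49² = 4165 > 3136 = 56² → acute
(19,17,23): 17²+19² = 650 > 529 = 23² → acute
4 of the 6 are acute.

4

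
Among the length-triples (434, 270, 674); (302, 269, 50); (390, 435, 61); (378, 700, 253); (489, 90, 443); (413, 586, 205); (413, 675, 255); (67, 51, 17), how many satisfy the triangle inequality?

6

(270,434,674): 270+434 > 674 → valid
(50,269,302): 50+269 > 302 → valid
(61,390,435): 61+390 > 435 → valid
(253,378,700): 253+378 ≤ 700 → not valid
(90,443,489): 90+443 > 489 → valid
(205,413,586): 205+413 > 586 → valid
(255,413,675): 255+413 ≤ 675 → not valid
(17,51,67): 17+51 > 67 → valid
6 of the 8 triples form a triangle.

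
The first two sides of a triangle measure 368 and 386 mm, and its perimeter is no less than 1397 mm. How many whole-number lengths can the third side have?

Triangle inequality: 18 < x < 754. Perimeter ≥ 1397 gives x ≥ 1397 − 368 − 386 = 643.
So 643 ≤ x < 754; integers 643 through 753: 111 values.

111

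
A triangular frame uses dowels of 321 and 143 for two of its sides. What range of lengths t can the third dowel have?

By the triangle inequality, t must be less than 321 + 143 = 464 and greater than |321 − 143| = 178.

178 < t < 464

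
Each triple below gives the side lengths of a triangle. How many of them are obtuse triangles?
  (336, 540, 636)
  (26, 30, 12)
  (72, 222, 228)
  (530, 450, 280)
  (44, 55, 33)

(336,540,636): 336²+540² = 404496 = 636² → right
(26,30,12): 12²+26² = 820 < 900 = 30² → obtuse
(72,222,228): 72²+222² = 54468 > 51984 = 228² → acute
(530,450,280): 280²+450² = 280900 = 530² → right
(44,55,33): 33²+44² = 3025 = 55² → right
1 of the 5 is obtuse.

1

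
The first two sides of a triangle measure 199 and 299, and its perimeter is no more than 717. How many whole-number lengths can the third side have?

Triangle inequality: 100 < x < 498. Perimeter ≤ 717 gives x ≤ 717 − 199 − 299 = 219.
So 100 < x ≤ 219; integers 101 through 219: 119 values.

119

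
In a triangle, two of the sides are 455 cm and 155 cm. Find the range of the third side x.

By the triangle inequality, x must be less than 455 + 155 = 610 and greater than |455 − 155| = 300.

300 < x < 610 (cm)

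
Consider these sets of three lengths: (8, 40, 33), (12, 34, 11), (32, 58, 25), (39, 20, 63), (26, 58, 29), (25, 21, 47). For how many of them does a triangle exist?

1

(8,33,40): 8+33 > 40 → valid
(11,12,34): 11+12 ≤ 34 → not valid
(25,32,58): 25+32 ≤ 58 → not valid
(20,39,63): 20+39 ≤ 63 → not valid
(26,29,58): 26+29 ≤ 58 → not valid
(21,25,47): 21+25 ≤ 47 → not valid
1 of the 6 triples forms a triangle.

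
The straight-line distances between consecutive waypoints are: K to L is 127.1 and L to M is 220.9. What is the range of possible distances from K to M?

93.8 ≤ KM ≤ 348.0

By the triangle inequality, |127.1 − 220.9| ≤ KM ≤ 127.1 + 220.9.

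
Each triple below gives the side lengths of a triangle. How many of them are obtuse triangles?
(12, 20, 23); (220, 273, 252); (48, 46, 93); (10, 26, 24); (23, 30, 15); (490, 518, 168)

(12,20,23): 12²+20² = 544 > 529 = 23² → acute
(220,273,252): 220²+252² = 111904 > 74529 = 273² → acute
(48,46,93): 46²+48² = 4420 < 8649 = 93² → obtuse
(10,26,24): 10²+24² = 676 = 26² → right
(23,30,15): 15²+23² = 754 < 900 = 30² → obtuse
(490,518,168): 168²+490² = 268324 = 518² → right
2 of the 6 are obtuse.

2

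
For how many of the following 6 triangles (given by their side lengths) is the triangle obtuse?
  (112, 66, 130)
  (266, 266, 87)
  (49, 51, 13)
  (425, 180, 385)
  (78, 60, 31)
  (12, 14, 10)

2

(112,66,130): 66²+112² = 16900 = 130² → right
(266,266,87): 87²+266² = 78325 > 70756 = 266² → acute
(49,51,13): 13²+49² = 2570 < 2601 = 51² → obtuse
(425,180,385): 180²+385² = 180625 = 425² → right
(78,60,31): 31²+60² = 4561 < 6084 = 78² → obtuse
(12,14,10): 10²+12² = 244 > 196 = 14² → acute
2 of the 6 are obtuse.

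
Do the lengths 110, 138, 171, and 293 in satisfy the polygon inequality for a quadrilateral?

A quadrilateral exists iff every side is shorter than the sum of the others — equivalently, the longest side is less than the sum of the rest.
Longest side 293 < 419 (sum of the remaining 3), so yes.

Yes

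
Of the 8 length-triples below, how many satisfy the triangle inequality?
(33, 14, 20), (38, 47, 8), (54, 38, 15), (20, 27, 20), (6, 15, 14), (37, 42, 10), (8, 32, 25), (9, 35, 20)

(14,20,33): 14+20 > 33 → valid
(8,38,47): 8+38 ≤ 47 → not valid
(15,38,54): 15+38 ≤ 54 → not valid
(20,20,27): 20+20 > 27 → valid
(6,14,15): 6+14 > 15 → valid
(10,37,42): 10+37 > 42 → valid
(8,25,32): 8+25 > 32 → valid
(9,20,35): 9+20 ≤ 35 → not valid
5 of the 8 triples form a triangle.

5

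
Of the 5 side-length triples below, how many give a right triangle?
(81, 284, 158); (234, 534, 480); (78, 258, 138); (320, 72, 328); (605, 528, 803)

3

(81,284,158): 81+158 ≤ 284, not a triangle
(234,534,480): 234²+480² = 285156 = 534² → right
(78,258,138): 78+138 ≤ 258, not a triangle
(320,72,328): 72²+320² = 107584 = 328² → right
(605,528,803): 528²+605² = 644809 = 803² → right
3 of the 5 are right.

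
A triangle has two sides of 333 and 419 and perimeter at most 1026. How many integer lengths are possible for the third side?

Triangle inequality: 86 < x < 752. Perimeter ≤ 1026 gives x ≤ 1026 − 333 − 419 = 274.
So 86 < x ≤ 274; integers 87 through 274: 188 values.

188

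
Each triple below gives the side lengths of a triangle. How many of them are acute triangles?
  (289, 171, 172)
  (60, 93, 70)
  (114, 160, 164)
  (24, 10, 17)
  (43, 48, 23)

2

(289,171,172): 171²+172² = 58825 < 83521 = 289² → obtuse
(60,93,70): 60²+70² = 8500 < 8649 = 93² → obtuse
(114,160,164): 114²+160² = 38596 > 26896 = 164² → acute
(24,10,17): 10²+17² = 389 < 576 = 24² → obtuse
(43,48,23): 23²+43² = 2378 > 2304 = 48² → acute
2 of the 5 are acute.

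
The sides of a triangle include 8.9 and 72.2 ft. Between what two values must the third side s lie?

63.3 < s < 81.1 (ft)

By the triangle inequality, s must be less than 8.9 + 72.2 = 81.1 and greater than |8.9 − 72.2| = 63.3.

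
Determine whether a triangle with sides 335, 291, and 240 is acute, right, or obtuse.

acute

Compare the square of the longest side to the sum of squares of the other two: 240² + 291² = 142281 > 112225 = 335².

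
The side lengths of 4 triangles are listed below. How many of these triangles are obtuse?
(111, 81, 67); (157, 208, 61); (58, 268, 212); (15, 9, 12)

(111,81,67): 67²+81² = 11050 < 12321 = 111² → obtuse
(157,208,61): 61²+157² = 28370 < 43264 = 208² → obtuse
(58,268,212): 58²+212² = 48308 < 71824 = 268² → obtuse
(15,9,12): 9²+12² = 225 = 15² → right
3 of the 4 are obtuse.

3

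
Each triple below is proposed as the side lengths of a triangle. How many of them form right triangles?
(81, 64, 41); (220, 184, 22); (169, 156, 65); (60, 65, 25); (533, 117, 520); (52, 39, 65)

4

(81,64,41): 41²+64² = 5777 < 6561 = 81² → obtuse
(220,184,22): 22+184 ≤ 220, not a triangle
(169,156,65): 65²+156² = 28561 = 169² → right
(60,65,25): 25²+60² = 4225 = 65² → right
(533,117,520): 117²+520² = 284089 = 533² → right
(52,39,65): 39²+52² = 4225 = 65² → right
4 of the 6 are right.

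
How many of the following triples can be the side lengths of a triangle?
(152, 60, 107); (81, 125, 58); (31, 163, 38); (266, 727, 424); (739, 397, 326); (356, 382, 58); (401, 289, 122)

4

(60,107,152): 60+107 > 152 → valid
(58,81,125): 58+81 > 125 → valid
(31,38,163): 31+38 ≤ 163 → not valid
(266,424,727): 266+424 ≤ 727 → not valid
(326,397,739): 326+397 ≤ 739 → not valid
(58,356,382): 58+356 > 382 → valid
(122,289,401): 122+289 > 401 → valid
4 of the 7 triples form a triangle.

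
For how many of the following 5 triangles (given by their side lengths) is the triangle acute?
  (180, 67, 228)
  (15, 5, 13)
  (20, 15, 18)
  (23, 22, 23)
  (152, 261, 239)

3

(180,67,228): 67²+180² = 36889 < 51984 = 228² → obtuse
(15,5,13): 5²+13² = 194 < 225 = 15² → obtuse
(20,15,18): 15²+18² = 549 > 400 = 20² → acute
(23,22,23): 22²+23² = 1013 > 529 = 23² → acute
(152,261,239): 152²+239² = 80225 > 68121 = 261² → acute
3 of the 5 are acute.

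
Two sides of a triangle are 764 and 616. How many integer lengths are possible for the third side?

The third side lies in the open interval (148, 1380).
Integers from 149 to 1379 inclusive: 1379 − 149 + 1 = 1231.

1231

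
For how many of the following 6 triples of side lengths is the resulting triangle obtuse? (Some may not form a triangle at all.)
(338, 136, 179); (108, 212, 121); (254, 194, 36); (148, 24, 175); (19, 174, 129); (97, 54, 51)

(338,136,179): 136+179 ≤ 338, not a triangle
(108,212,121): 108²+121² = 26305 < 44944 = 212² → obtuse
(254,194,36): 36+194 ≤ 254, not a triangle
(148,24,175): 24+148 ≤ 175, not a triangle
(19,174,129): 19+129 ≤ 174, not a triangle
(97,54,51): 51²+54² = 5517 < 9409 = 97² → obtuse
2 of the 6 are obtuse.

2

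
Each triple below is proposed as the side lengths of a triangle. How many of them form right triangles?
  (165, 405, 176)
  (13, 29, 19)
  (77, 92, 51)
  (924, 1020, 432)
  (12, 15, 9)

(165,405,176): 165+176 ≤ 405, not a triangle
(13,29,19): 13²+19² = 530 < 841 = 29² → obtuse
(77,92,51): 51²+77² = 8530 > 8464 = 92² → acute
(924,1020,432): 432²+924² = 1040400 = 1020² → right
(12,15,9): 9²+12² = 225 = 15² → right
2 of the 5 are right.

2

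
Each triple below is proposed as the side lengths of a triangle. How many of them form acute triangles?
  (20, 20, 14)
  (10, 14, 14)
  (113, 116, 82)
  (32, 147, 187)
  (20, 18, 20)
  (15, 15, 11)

5

(20,20,14): 14²+20² = 596 > 400 = 20² → acute
(10,14,14): 10²+14² = 296 > 196 = 14² → acute
(113,116,82): 82²+113² = 19493 > 13456 = 116² → acute
(32,147,187): 32+147 ≤ 187, not a triangle
(20,18,20): 18²+20² = 724 > 400 = 20² → acute
(15,15,11): 11²+15² = 346 > 225 = 15² → acute
5 of the 6 are acute.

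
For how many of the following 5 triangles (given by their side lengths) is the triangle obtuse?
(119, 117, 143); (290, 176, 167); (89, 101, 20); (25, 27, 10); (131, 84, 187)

4

(119,117,143): 117²+119² = 27850 > 20449 = 143² → acute
(290,176,167): 167²+176² = 58865 < 84100 = 290² → obtuse
(89,101,20): 20²+89² = 8321 < 10201 = 101² → obtuse
(25,27,10): 10²+25² = 725 < 729 = 27² → obtuse
(131,84,187): 84²+131² = 24217 < 34969 = 187² → obtuse
4 of the 5 are obtuse.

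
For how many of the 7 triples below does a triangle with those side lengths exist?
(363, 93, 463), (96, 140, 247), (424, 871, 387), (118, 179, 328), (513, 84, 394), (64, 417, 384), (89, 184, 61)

1

(93,363,463): 93+363 ≤ 463 → not valid
(96,140,247): 96+140 ≤ 247 → not valid
(387,424,871): 387+424 ≤ 871 → not valid
(118,179,328): 118+179 ≤ 328 → not valid
(84,394,513): 84+394 ≤ 513 → not valid
(64,384,417): 64+384 > 417 → valid
(61,89,184): 61+89 ≤ 184 → not valid
1 of the 7 triples forms a triangle.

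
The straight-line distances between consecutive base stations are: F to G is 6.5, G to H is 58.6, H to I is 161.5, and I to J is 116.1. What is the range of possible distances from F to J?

The maximum is all hops collinear in one direction: 6.5 + 58.6 + 161.5 + 116.1 = 342.7.
The longest hop is 161.5; the others sum to 181.2. Since 161.5 ≤ 181.2, the path can fold back on itself completely, so the minimum distance is 0.

0 ≤ FJ ≤ 342.7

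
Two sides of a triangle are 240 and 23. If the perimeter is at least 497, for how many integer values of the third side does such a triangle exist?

29

Triangle inequality: 217 < x < 263. Perimeter ≥ 497 gives x ≥ 497 − 240 − 23 = 234.
So 234 ≤ x < 263; integers 234 through 262: 29 values.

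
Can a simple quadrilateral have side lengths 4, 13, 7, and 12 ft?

A quadrilateral exists iff every side is shorter than the sum of the others — equivalently, the longest side is less than the sum of the rest.
Longest side 13 < 23 (sum of the remaining 3), so yes.

Yes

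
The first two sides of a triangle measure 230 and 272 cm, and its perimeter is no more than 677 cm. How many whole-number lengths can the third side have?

133

Triangle inequality: 42 < x < 502. Perimeter ≤ 677 gives x ≤ 677 − 230 − 272 = 175.
So 42 < x ≤ 175; integers 43 through 175: 133 values.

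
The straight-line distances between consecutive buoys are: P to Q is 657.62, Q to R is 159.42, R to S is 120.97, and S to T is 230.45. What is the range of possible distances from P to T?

The maximum is all hops collinear in one direction: 657.62 + 159.42 + 120.97 + 230.45 = 1168.46.
The longest hop is 657.62; the others sum to 510.84. Folding the others back against it leaves at least 657.62 − 510.84 = 146.78.

146.78 ≤ PT ≤ 1168.46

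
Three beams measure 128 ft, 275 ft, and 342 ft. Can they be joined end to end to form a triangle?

Yes

The longest side is 342, and the other two sum to 403.
Since 403 > 342, the triangle inequality holds.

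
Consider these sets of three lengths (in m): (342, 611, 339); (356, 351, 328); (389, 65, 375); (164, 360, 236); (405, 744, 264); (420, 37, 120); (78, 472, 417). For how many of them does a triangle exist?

5

(339,342,611): 339+342 > 611 → valid
(328,351,356): 328+351 > 356 → valid
(65,375,389): 65+375 > 389 → valid
(164,236,360): 164+236 > 360 → valid
(264,405,744): 264+405 ≤ 744 → not valid
(37,120,420): 37+120 ≤ 420 → not valid
(78,417,472): 78+417 > 472 → valid
5 of the 7 triples form a triangle.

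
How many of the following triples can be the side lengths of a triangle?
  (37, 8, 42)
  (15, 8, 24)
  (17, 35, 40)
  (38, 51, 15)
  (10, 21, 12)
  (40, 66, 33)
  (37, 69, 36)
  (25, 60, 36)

7

(8,37,42): 8+37 > 42 → valid
(8,15,24): 8+15 ≤ 24 → not valid
(17,35,40): 17+35 > 40 → valid
(15,38,51): 15+38 > 51 → valid
(10,12,21): 10+12 > 21 → valid
(33,40,66): 33+40 > 66 → valid
(36,37,69): 36+37 > 69 → valid
(25,36,60): 25+36 > 60 → valid
7 of the 8 triples form a triangle.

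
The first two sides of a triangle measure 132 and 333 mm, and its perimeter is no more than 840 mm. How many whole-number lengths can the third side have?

Triangle inequality: 201 < x < 465. Perimeter ≤ 840 gives x ≤ 840 − 132 − 333 = 375.
So 201 < x ≤ 375; integers 202 through 375: 174 values.

174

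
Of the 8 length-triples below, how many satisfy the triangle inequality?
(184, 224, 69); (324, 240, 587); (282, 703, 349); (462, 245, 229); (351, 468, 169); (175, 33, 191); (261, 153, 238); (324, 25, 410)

5

(69,184,224): 69+184 > 224 → valid
(240,324,587): 240+324 ≤ 587 → not valid
(282,349,703): 282+349 ≤ 703 → not valid
(229,245,462): 229+245 > 462 → valid
(169,351,468): 169+351 > 468 → valid
(33,175,191): 33+175 > 191 → valid
(153,238,261): 153+238 > 261 → valid
(25,324,410): 25+324 ≤ 410 → not valid
5 of the 8 triples form a triangle.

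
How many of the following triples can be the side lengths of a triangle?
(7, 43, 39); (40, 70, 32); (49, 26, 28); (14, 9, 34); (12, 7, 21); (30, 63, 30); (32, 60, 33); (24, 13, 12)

(7,39,43): 7+39 > 43 → valid
(32,40,70): 32+40 > 70 → valid
(26,28,49): 26+28 > 49 → valid
(9,14,34): 9+14 ≤ 34 → not valid
(7,12,21): 7+12 ≤ 21 → not valid
(30,30,63): 30+30 ≤ 63 → not valid
(32,33,60): 32+33 > 60 → valid
(12,13,24): 12+13 > 24 → valid
5 of the 8 triples form a triangle.

5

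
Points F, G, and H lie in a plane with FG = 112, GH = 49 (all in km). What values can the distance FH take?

63 ≤ FH ≤ 161 km

By the triangle inequality, |112 − 49| ≤ FH ≤ 112 + 49.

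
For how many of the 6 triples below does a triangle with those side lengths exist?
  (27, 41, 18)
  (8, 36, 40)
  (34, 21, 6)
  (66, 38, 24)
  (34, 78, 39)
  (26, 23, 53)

(18,27,41): 18+27 > 41 → valid
(8,36,40): 8+36 > 40 → valid
(6,21,34): 6+21 ≤ 34 → not valid
(24,38,66): 24+38 ≤ 66 → not valid
(34,39,78): 34+39 ≤ 78 → not valid
(23,26,53): 23+26 ≤ 53 → not valid
2 of the 6 triples form a triangle.

2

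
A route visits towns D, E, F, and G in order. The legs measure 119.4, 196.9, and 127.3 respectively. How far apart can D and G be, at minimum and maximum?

The maximum is all hops collinear in one direction: 119.4 + 196.9 + 127.3 = 443.6.
The longest hop is 196.9; the others sum to 246.7. Since 196.9 ≤ 246.7, the path can fold back on itself completely, so the minimum distance is 0.

0 ≤ DG ≤ 443.6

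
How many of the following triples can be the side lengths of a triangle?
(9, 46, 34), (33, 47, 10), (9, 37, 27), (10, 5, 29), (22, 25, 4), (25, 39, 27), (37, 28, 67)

2

(9,34,46): 9+34 ≤ 46 → not valid
(10,33,47): 10+33 ≤ 47 → not valid
(9,27,37): 9+27 ≤ 37 → not valid
(5,10,29): 5+10 ≤ 29 → not valid
(4,22,25): 4+22 > 25 → valid
(25,27,39): 25+27 > 39 → valid
(28,37,67): 28+37 ≤ 67 → not valid
2 of the 7 triples form a triangle.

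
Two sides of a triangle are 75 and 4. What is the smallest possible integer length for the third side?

72

The third side must be strictly greater than |75 − 4| = 71.
The smallest integer above 71 is 72.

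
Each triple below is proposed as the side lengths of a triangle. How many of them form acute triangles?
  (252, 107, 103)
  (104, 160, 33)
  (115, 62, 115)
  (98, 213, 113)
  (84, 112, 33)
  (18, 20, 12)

(252,107,103): 103+107 ≤ 252, not a triangle
(104,160,33): 33+104 ≤ 160, not a triangle
(115,62,115): 62²+115² = 17069 > 13225 = 115² → acute
(98,213,113): 98+113 ≤ 213, not a triangle
(84,112,33): 33²+84² = 8145 < 12544 = 112² → obtuse
(18,20,12): 12²+18² = 468 > 400 = 20² → acute
2 of the 6 are acute.

2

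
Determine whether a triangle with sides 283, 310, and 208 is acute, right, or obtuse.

Compare the square of the longest side to the sum of squares of the other two: 208² + 283² = 123353 > 96100 = 310².

acute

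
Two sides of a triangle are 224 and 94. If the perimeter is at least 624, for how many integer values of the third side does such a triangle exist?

12

Triangle inequality: 130 < x < 318. Perimeter ≥ 624 gives x ≥ 624 − 224 − 94 = 306.
So 306 ≤ x < 318; integers 306 through 317: 12 values.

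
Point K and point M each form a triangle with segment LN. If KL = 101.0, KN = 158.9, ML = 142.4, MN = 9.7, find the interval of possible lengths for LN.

132.7 < LN < 152.1

From triangle KLN: |101.0 − 158.9| < LN < 101.0 + 158.9, i.e. 57.9 < LN < 259.9.
From triangle MLN: 132.7 < LN < 152.1.
Both must hold, so LN lies in the intersection.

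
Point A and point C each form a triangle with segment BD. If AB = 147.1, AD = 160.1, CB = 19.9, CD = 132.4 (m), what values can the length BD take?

112.5 < BD < 152.3

From triangle ABD: |147.1 − 160.1| < BD < 147.1 + 160.1, i.e. 13.0 < BD < 307.2.
From triangle CBD: 112.5 < BD < 152.3.
Both must hold, so BD lies in the intersection.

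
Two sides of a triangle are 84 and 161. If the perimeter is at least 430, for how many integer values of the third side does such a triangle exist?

Triangle inequality: 77 < x < 245. Perimeter ≥ 430 gives x ≥ 430 − 84 − 161 = 185.
So 185 ≤ x < 245; integers 185 through 244: 60 values.

60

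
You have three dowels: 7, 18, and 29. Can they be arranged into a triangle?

No

The longest side is 29, but the other two sum to only 25.
25 < 29, so the triangle inequality fails.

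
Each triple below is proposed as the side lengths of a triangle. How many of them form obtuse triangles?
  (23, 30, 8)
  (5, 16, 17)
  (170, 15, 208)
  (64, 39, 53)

(23,30,8): 8²+23² = 593 < 900 = 30² → obtuse
(5,16,17): 5²+16² = 281 < 289 = 17² → obtuse
(170,15,208): 15+170 ≤ 208, not a triangle
(64,39,53): 39²+53² = 4330 > 4096 = 64² → acute
2 of the 4 are obtuse.

2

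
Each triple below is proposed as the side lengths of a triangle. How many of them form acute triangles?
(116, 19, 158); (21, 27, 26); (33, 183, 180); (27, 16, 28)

2

(116,19,158): 19+116 ≤ 158, not a triangle
(21,27,26): 21²+26² = 1117 > 729 = 27² → acute
(33,183,180): 33²+180² = 33489 = 183² → right
(27,16,28): 16²+27² = 985 > 784 = 28² → acute
2 of the 4 are acute.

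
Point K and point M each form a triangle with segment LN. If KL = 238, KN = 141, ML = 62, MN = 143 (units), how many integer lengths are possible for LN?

107

From triangle KLN: 97 < LN < 379.
From triangle MLN: 81 < LN < 205.
Intersection: 97 < LN < 205, so integers 98 through 204: 107 values.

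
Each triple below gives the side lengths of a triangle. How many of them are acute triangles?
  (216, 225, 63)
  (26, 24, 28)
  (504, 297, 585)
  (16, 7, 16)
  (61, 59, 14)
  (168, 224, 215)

3

(216,225,63): 63²+216² = 50625 = 225² → right
(26,24,28): 24²+26² = 1252 > 784 = 28² → acute
(504,297,585): 297²+504² = 342225 = 585² → right
(16,7,16): 7²+16² = 305 > 256 = 16² → acute
(61,59,14): 14²+59² = 3677 < 3721 = 61² → obtuse
(168,224,215): 168²+215² = 74449 > 50176 = 224² → acute
3 of the 6 are acute.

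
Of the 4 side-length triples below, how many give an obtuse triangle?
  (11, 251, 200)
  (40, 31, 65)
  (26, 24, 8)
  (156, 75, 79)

2

(11,251,200): 11+200 ≤ 251, not a triangle
(40,31,65): 31²+40² = 2561 < 4225 = 65² → obtuse
(26,24,8): 8²+24² = 640 < 676 = 26² → obtuse
(156,75,79): 75+79 ≤ 156, not a triangle
2 of the 4 are obtuse.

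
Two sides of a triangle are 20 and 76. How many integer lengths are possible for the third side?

39

The third side lies in the open interval (56, 96).
Integers from 57 to 95 inclusive: 95 − 57 + 1 = 39.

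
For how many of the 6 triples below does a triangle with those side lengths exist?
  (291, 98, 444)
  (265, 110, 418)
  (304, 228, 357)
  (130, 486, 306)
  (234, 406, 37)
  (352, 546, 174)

1

(98,291,444): 98+291 ≤ 444 → not valid
(110,265,418): 110+265 ≤ 418 → not valid
(228,304,357): 228+304 > 357 → valid
(130,306,486): 130+306 ≤ 486 → not valid
(37,234,406): 37+234 ≤ 406 → not valid
(174,352,546): 174+352 ≤ 546 → not valid
1 of the 6 triples forms a triangle.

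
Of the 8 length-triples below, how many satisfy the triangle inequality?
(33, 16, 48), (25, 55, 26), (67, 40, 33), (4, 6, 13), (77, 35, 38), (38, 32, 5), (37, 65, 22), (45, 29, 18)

(16,33,48): 16+33 > 48 → valid
(25,26,55): 25+26 ≤ 55 → not valid
(33,40,67): 33+40 > 67 → valid
(4,6,13): 4+6 ≤ 13 → not valid
(35,38,77): 35+38 ≤ 77 → not valid
(5,32,38): 5+32 ≤ 38 → not valid
(22,37,65): 22+37 ≤ 65 → not valid
(18,29,45): 18+29 > 45 → valid
3 of the 8 triples form a triangle.

3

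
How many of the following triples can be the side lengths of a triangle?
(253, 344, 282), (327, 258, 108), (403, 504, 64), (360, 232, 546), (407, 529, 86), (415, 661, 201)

3

(253,282,344): 253+282 > 344 → valid
(108,258,327): 108+258 > 327 → valid
(64,403,504): 64+403 ≤ 504 → not valid
(232,360,546): 232+360 > 546 → valid
(86,407,529): 86+407 ≤ 529 → not valid
(201,415,661): 201+415 ≤ 661 → not valid
3 of the 6 triples form a triangle.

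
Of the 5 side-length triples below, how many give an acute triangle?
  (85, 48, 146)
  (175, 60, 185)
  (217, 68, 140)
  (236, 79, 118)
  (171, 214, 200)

(85,48,146): 48+85 ≤ 146, not a triangle
(175,60,185): 60²+175² = 34225 = 185² → right
(217,68,140): 68+140 ≤ 217, not a triangle
(236,79,118): 79+118 ≤ 236, not a triangle
(171,214,200): 171²+200² = 69241 > 45796 = 214² → acute
1 of the 5 is acute.

1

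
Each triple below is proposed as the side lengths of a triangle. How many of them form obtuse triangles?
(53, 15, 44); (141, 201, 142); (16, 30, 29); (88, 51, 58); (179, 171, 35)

(53,15,44): 15²+44² = 2161 < 2809 = 53² → obtuse
(141,201,142): 141²+142² = 40045 < 40401 = 201² → obtuse
(16,30,29): 16²+29² = 1097 > 900 = 30² → acute
(88,51,58): 51²+58² = 5965 < 7744 = 88² → obtuse
(179,171,35): 35²+171² = 30466 < 32041 = 179² → obtuse
4 of the 5 are obtuse.

4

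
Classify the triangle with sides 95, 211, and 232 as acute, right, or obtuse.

obtuse

Compare the square of the longest side to the sum of squares of the other two: 95² + 211² = 53546 < 53824 = 232².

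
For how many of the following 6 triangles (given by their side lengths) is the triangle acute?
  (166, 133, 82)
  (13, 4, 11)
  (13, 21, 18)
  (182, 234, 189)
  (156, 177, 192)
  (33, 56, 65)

3

(166,133,82): 82²+133² = 24413 < 27556 = 166² → obtuse
(13,4,11): 4²+11² = 137 < 169 = 13² → obtuse
(13,21,18): 13²+18² = 493 > 441 = 21² → acute
(182,234,189): 182²+189² = 68845 > 54756 = 234² → acute
(156,177,192): 156²+177² = 55665 > 36864 = 192² → acute
(33,56,65): 33²+56² = 4225 = 65² → right
3 of the 6 are acute.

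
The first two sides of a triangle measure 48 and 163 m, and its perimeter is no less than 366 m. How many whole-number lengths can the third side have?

56

Triangle inequality: 115 < x < 211. Perimeter ≥ 366 gives x ≥ 366 − 48 − 163 = 155.
So 155 ≤ x < 211; integers 155 through 210: 56 values.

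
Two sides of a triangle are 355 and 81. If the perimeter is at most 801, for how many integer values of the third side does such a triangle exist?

Triangle inequality: 274 < x < 436. Perimeter ≤ 801 gives x ≤ 801 − 355 − 81 = 365.
So 274 < x ≤ 365; integers 275 through 365: 91 values.

91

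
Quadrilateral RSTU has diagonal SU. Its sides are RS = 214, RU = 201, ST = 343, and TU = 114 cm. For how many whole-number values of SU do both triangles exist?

185

From triangle RSU: 13 < SU < 415.
From triangle TSU: 229 < SU < 457.
Intersection: 229 < SU < 415, so integers 230 through 414: 185 values.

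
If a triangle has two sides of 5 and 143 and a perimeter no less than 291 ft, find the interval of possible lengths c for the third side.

143 ≤ c < 148 ft

Triangle inequality alone gives 138 < c < 148.
The perimeter condition gives c ≥ 291 − 5 − 143 = 143.
Intersecting the two: 143 ≤ c < 148.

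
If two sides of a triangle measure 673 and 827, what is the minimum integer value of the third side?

The third side must be strictly greater than |673 − 827| = 154.
The smallest integer above 154 is 155.

155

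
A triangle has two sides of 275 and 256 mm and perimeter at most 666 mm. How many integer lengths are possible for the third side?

116

Triangle inequality: 19 < x < 531. Perimeter ≤ 666 gives x ≤ 666 − 275 − 256 = 135.
So 19 < x ≤ 135; integers 20 through 135: 116 values.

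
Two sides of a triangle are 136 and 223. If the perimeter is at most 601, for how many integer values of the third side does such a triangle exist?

Triangle inequality: 87 < x < 359. Perimeter ≤ 601 gives x ≤ 601 − 136 − 223 = 242.
So 87 < x ≤ 242; integers 88 through 242: 155 values.

155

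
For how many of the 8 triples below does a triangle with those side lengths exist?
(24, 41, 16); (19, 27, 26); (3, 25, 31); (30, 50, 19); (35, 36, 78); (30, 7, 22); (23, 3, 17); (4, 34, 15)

(16,24,41): 16+24 ≤ 41 → not valid
(19,26,27): 19+26 > 27 → valid
(3,25,31): 3+25 ≤ 31 → not valid
(19,30,50): 19+30 ≤ 50 → not valid
(35,36,78): 35+36 ≤ 78 → not valid
(7,22,30): 7+22 ≤ 30 → not valid
(3,17,23): 3+17 ≤ 23 → not valid
(4,15,34): 4+15 ≤ 34 → not valid
1 of the 8 triples forms a triangle.

1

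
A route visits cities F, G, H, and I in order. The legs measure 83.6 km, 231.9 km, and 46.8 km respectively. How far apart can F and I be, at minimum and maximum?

The maximum is all hops collinear in one direction: 83.6 + 231.9 + 46.8 = 362.3.
The longest hop is 231.9; the others sum to 130.4. Folding the others back against it leaves at least 231.9 − 130.4 = 101.5.

101.5 ≤ FI ≤ 362.3 km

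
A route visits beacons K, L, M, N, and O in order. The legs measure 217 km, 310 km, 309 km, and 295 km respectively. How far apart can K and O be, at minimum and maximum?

The maximum is all hops collinear in one direction: 217 + 310 + 309 + 295 = 1131.
The longest hop is 310; the others sum to 821. Since 310 ≤ 821, the path can fold back on itself completely, so the minimum distance is 0.

0 ≤ KO ≤ 1131 km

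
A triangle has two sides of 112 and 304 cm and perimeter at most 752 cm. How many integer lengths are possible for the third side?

Triangle inequality: 192 < x < 416. Perimeter ≤ 752 gives x ≤ 752 − 112 − 304 = 336.
So 192 < x ≤ 336; integers 193 through 336: 144 values.

144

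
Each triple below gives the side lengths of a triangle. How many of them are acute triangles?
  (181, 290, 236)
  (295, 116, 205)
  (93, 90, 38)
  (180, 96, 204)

2

(181,290,236): 181²+236² = 88457 > 84100 = 290² → acute
(295,116,205): 116²+205² = 55481 < 87025 = 295² → obtuse
(93,90,38): 38²+90² = 9544 > 8649 = 93² → acute
(180,96,204): 96²+180² = 41616 = 204² → right
2 of the 4 are acute.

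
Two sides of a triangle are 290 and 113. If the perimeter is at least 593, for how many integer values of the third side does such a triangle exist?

213

Triangle inequality: 177 < x < 403. Perimeter ≥ 593 gives x ≥ 593 − 290 − 113 = 190.
So 190 ≤ x < 403; integers 190 through 402: 213 values.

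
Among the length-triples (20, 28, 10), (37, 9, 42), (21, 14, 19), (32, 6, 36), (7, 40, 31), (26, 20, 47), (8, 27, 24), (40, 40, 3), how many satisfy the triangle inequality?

(10,20,28): 10+20 > 28 → valid
(9,37,42): 9+37 > 42 → valid
(14,19,21): 14+19 > 21 → valid
(6,32,36): 6+32 > 36 → valid
(7,31,40): 7+31 ≤ 40 → not valid
(20,26,47): 20+26 ≤ 47 → not valid
(8,24,27): 8+24 > 27 → valid
(3,40,40): 3+40 > 40 → valid
6 of the 8 triples form a triangle.

6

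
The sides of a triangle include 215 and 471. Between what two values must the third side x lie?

256 < x < 686

By the triangle inequality, x must be less than 215 + 471 = 686 and greater than |215 − 471| = 256.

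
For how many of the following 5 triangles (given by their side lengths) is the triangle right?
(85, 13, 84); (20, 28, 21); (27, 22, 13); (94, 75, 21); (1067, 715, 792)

2

(85,13,84): 13²+84² = 7225 = 85² → right
(20,28,21): 20²+21² = 841 > 784 = 28² → acute
(27,22,13): 13²+22² = 653 < 729 = 27² → obtuse
(94,75,21): 21²+75² = 6066 < 8836 = 94² → obtuse
(1067,715,792): 715²+792² = 1138489 = 1067² → right
2 of the 5 are right.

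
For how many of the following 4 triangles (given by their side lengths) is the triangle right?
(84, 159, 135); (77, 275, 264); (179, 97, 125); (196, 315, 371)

(84,159,135): 84²+135² = 25281 = 159² → right
(77,275,264): 77²+264² = 75625 = 275² → right
(179,97,125): 97²+125² = 25034 < 32041 = 179² → obtuse
(196,315,371): 196²+315² = 137641 = 371² → right
3 of the 4 are right.

3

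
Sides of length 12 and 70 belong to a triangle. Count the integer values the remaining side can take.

The third side lies in the open interval (58, 82).
Integers from 59 to 81 inclusive: 81 − 59 + 1 = 23.

23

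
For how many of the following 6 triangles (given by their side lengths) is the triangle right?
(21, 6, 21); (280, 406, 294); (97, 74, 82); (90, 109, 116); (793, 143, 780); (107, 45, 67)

(21,6,21): 6²+21² = 477 > 441 = 21² → acute
(280,406,294): 280²+294² = 164836 = 406² → right
(97,74,82): 74²+82² = 12200 > 9409 = 97² → acute
(90,109,116): 90²+109² = 19981 > 13456 = 116² → acute
(793,143,780): 143²+780² = 628849 = 793² → right
(107,45,67): 45²+67² = 6514 < 11449 = 107² → obtuse
2 of the 6 are right.

2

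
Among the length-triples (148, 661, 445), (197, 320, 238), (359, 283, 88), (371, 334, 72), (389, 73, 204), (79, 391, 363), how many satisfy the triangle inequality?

4

(148,445,661): 148+445 ≤ 661 → not valid
(197,238,320): 197+238 > 320 → valid
(88,283,359): 88+283 > 359 → valid
(72,334,371): 72+334 > 371 → valid
(73,204,389): 73+204 ≤ 389 → not valid
(79,363,391): 79+363 > 391 → valid
4 of the 6 triples form a triangle.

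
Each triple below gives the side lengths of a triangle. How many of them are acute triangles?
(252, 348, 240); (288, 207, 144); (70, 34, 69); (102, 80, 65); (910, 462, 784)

(252,348,240): 240²+252² = 121104 = 348² → right
(288,207,144): 144²+207² = 63585 < 82944 = 288² → obtuse
(70,34,69): 34²+69² = 5917 > 4900 = 70² → acute
(102,80,65): 65²+80² = 10625 > 10404 = 102² → acute
(910,462,784): 462²+784² = 828100 = 910² → right
2 of the 5 are acute.

2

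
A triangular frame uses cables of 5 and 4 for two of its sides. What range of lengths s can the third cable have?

1 < s < 9

By the triangle inequality, s must be less than 5 + 4 = 9 and greater than |5 − 4| = 1.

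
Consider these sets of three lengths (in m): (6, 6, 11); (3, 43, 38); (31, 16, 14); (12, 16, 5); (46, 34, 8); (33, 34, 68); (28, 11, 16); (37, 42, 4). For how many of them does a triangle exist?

(6,6,11): 6+6 > 11 → valid
(3,38,43): 3+38 ≤ 43 → not valid
(14,16,31): 14+16 ≤ 31 → not valid
(5,12,16): 5+12 > 16 → valid
(8,34,46): 8+34 ≤ 46 → not valid
(33,34,68): 33+34 ≤ 68 → not valid
(11,16,28): 11+16 ≤ 28 → not valid
(4,37,42): 4+37 ≤ 42 → not valid
2 of the 8 triples form a triangle.

2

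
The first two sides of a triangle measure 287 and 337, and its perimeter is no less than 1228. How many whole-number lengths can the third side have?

Triangle inequality: 50 < x < 624. Perimeter ≥ 1228 gives x ≥ 1228 − 287 − 337 = 604.
So 604 ≤ x < 624; integers 604 through 623: 20 values.

20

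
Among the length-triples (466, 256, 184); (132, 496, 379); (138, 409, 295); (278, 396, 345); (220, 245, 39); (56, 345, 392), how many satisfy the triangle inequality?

5

(184,256,466): 184+256 ≤ 466 → not valid
(132,379,496): 132+379 > 496 → valid
(138,295,409): 138+295 > 409 → valid
(278,345,396): 278+345 > 396 → valid
(39,220,245): 39+220 > 245 → valid
(56,345,392): 56+345 > 392 → valid
5 of the 6 triples form a triangle.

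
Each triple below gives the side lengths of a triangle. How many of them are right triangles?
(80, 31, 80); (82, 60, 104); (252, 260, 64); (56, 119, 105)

(80,31,80): 31²+80² = 7361 > 6400 = 80² → acute
(82,60,104): 60²+82² = 10324 < 10816 = 104² → obtuse
(252,260,64): 64²+252² = 67600 = 260² → right
(56,119,105): 56²+105² = 14161 = 119² → right
2 of the 4 are right.

2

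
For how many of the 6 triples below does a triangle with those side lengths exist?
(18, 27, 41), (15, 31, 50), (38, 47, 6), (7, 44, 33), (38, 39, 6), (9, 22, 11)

(18,27,41): 18+27 > 41 → valid
(15,31,50): 15+31 ≤ 50 → not valid
(6,38,47): 6+38 ≤ 47 → not valid
(7,33,44): 7+33 ≤ 44 → not valid
(6,38,39): 6+38 > 39 → valid
(9,11,22): 9+11 ≤ 22 → not valid
2 of the 6 triples form a triangle.

2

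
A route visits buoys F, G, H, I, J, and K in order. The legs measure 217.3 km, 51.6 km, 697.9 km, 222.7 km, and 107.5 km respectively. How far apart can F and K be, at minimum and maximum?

The maximum is all hops collinear in one direction: 217.3 + 51.6 + 697.9 + 222.7 + 107.5 = 1297.0.
The longest hop is 697.9; the others sum to 599.1. Folding the others back against it leaves at least 697.9 − 599.1 = 98.8.

98.8 ≤ FK ≤ 1297.0 km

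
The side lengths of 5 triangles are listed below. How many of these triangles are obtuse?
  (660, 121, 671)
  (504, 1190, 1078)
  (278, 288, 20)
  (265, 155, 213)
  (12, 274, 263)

(660,121,671): 121²+660² = 450241 = 671² → right
(504,1190,1078): 504²+1078² = 1416100 = 1190² → right
(278,288,20): 20²+278² = 77684 < 82944 = 288² → obtuse
(265,155,213): 155²+213² = 69394 < 70225 = 265² → obtuse
(12,274,263): 12²+263² = 69313 < 75076 = 274² → obtuse
3 of the 5 are obtuse.

3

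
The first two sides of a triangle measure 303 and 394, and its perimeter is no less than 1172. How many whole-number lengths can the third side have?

222

Triangle inequality: 91 < x < 697. Perimeter ≥ 1172 gives x ≥ 1172 − 303 − 394 = 475.
So 475 ≤ x < 697; integers 475 through 696: 222 values.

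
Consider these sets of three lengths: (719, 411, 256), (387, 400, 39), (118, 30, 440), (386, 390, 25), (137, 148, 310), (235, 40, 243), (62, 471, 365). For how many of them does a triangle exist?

(256,411,719): 256+411 ≤ 719 → not valid
(39,387,400): 39+387 > 400 → valid
(30,118,440): 30+118 ≤ 440 → not valid
(25,386,390): 25+386 > 390 → valid
(137,148,310): 137+148 ≤ 310 → not valid
(40,235,243): 40+235 > 243 → valid
(62,365,471): 62+365 ≤ 471 → not valid
3 of the 7 triples form a triangle.

3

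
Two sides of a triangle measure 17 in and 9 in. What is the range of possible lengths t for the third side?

8 < t < 26

By the triangle inequality, t must be less than 17 + 9 = 26 and greater than |17 − 9| = 8.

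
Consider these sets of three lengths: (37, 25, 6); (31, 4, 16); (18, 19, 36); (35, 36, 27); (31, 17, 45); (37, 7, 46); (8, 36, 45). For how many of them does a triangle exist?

(6,25,37): 6+25 ≤ 37 → not valid
(4,16,31): 4+16 ≤ 31 → not valid
(18,19,36): 18+19 > 36 → valid
(27,35,36): 27+35 > 36 → valid
(17,31,45): 17+31 > 45 → valid
(7,37,46): 7+37 ≤ 46 → not valid
(8,36,45): 8+36 ≤ 45 → not valid
3 of the 7 triples form a triangle.

3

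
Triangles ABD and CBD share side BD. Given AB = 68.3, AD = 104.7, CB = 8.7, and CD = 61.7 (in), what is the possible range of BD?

From triangle ABD: |68.3 − 104.7| < BD < 68.3 + 104.7, i.e. 36.4 < BD < 173.0.
From triangle CBD: 53.0 < BD < 70.4.
Both must hold, so BD lies in the intersection.

53.0 < BD < 70.4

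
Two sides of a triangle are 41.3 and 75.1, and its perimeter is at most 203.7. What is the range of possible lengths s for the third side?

Triangle inequality alone gives 33.8 < s < 116.4.
The perimeter condition gives s ≤ 203.7 − 41.3 − 75.1 = 87.3.
Intersecting the two: 33.8 < s ≤ 87.3.

33.8 < s ≤ 87.3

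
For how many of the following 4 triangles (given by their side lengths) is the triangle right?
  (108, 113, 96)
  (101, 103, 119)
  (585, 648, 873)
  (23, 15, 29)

(108,113,96): 96²+108² = 20880 > 12769 = 113² → acute
(101,103,119): 101²+103² = 20810 > 14161 = 119² → acute
(585,648,873): 585²+648² = 762129 = 873² → right
(23,15,29): 15²+23² = 754 < 841 = 29² → obtuse
1 of the 4 is right.

1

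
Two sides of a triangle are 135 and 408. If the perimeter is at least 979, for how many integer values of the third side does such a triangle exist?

107

Triangle inequality: 273 < x < 543. Perimeter ≥ 979 gives x ≥ 979 − 135 − 408 = 436.
So 436 ≤ x < 543; integers 436 through 542: 107 values.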